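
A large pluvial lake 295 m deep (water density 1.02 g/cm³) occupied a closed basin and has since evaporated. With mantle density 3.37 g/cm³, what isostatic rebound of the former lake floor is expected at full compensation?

u = d ρ_w/ρ_m = 295 m × 1.02/3.37 = 89.3 m.

89.3 m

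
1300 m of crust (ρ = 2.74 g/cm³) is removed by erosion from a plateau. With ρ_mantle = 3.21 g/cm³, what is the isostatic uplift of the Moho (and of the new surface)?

1110 m

Unloading: uplift u = e ρ_c/ρ_m = 1300 m × 2.74/3.21 = 1110 m.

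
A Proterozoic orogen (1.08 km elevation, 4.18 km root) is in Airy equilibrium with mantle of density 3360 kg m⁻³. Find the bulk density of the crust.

ρ_c h = (ρ_m − ρ_c) r → ρ_c (h + r) = ρ_m r → ρ_c = ρ_m r / (h + r).
ρ_c = 3360 × 4.18 km / (1.08 km + 4.18 km) = 2670 kg m⁻³.

2670 kg m⁻³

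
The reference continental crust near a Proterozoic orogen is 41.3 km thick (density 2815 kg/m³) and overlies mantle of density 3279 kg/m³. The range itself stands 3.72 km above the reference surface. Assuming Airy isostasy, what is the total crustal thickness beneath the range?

67.6 km

Root depth r = h ρ_c / (ρ_m − ρ_c) = 3.72 km × 2815 / 464 = 22.57 km.
Total thickness = T + h + r = 41.3 km + 3.72 km + 22.57 km = 67.6 km.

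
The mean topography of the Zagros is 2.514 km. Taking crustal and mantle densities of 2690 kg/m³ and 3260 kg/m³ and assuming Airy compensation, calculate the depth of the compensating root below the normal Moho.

In Airy isostatic equilibrium: the weight of the topography is balanced by the buoyancy of the root, ρ_c h = (ρ_m − ρ_c) r.
r = h · ρ_c / (ρ_m − ρ_c) = 2.514 km × 2690 / (3260 − 2690) = 11.9 km.

11.9 km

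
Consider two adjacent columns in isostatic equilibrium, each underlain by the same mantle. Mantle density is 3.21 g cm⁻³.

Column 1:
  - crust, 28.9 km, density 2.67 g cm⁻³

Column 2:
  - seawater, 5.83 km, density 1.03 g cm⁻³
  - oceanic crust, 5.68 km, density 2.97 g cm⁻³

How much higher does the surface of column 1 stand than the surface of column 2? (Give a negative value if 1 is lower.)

For any compensation level in the mantle, the mantle terms cancel and isostasy reduces to e = (Σt_1 − Σt_2) − (Σ(ρt)_1 − Σ(ρt)_2) / ρ_m.
Σt_1 = 28.9 km; Σt_2 = 11.51 km; Σ(ρt)_1 = 77.163; Σ(ρt)_2 = 22.8745 (in km·g cm⁻³).
e = (28.9 − 11.51) − (77.163 − 22.8745) / 3.21 = 0.478 km.

0.478 km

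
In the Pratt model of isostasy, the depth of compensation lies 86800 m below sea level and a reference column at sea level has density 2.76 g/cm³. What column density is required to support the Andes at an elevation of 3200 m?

2.66 g/cm³

Pratt balance: ρ_ref D = ρ (D + h).
ρ = ρ_ref D/(D + h) = 2.76 × 86800 m/(86800 m + 3200 m) = 2.66 g/cm³.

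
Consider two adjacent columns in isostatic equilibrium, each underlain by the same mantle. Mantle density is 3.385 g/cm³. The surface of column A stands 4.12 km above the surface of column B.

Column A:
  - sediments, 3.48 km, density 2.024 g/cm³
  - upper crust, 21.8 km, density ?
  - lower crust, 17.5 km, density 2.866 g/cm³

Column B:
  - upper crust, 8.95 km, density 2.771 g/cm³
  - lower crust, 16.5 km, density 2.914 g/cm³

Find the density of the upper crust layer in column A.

Take the compensation level at the base of the deeper column (depth z_c below the surface of column A) and equate Σ ρ_i t_i down to z_c; mantle fills any gap and the z_c terms cancel.
Column A: 3.48×2.024 + 21.8×ρ + 17.5×2.866 + (z_c − 42.78)×3.385
Column B: 4.12×0 + 8.95×2.771 + 16.5×2.914 + (z_c − 4.12 − 25.45)×3.385
The z_c×3.385 term appears on both sides and cancels. Collect the known terms of each column as K = Σ(ρt)_known − 3.385 × (depth of known layers): K_A = 57.19852 − 3.385×42.78 = −87.61178; K_B = 72.88145 − 3.385×(4.12 + 25.45) = −27.213.
Balance: K_A + 21.8×ρ = K_B, so ρ = (K_B − K_A)/21.8 = 60.3988/21.8 = 2.77 g/cm³.

2.77 g/cm³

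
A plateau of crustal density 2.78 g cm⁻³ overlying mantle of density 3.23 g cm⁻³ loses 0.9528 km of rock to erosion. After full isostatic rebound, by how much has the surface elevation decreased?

Rebound u = e ρ_c/ρ_m = 0.9528 km × 2.78/3.23 = 0.8201 km.
Net surface drop = e − u = 0.9528 km − 0.8201 km = e (ρ_m − ρ_c)/ρ_m = 0.133 km.

0.133 km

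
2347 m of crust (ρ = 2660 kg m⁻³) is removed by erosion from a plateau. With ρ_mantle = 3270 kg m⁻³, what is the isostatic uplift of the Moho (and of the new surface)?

Unloading: uplift u = e ρ_c/ρ_m = 2347 m × 2660/3270 = 1910 m.

1910 m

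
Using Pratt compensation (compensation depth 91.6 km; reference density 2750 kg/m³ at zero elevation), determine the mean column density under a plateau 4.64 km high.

2620 kg/m³

Pratt balance: ρ_ref D = ρ (D + h).
ρ = ρ_ref D/(D + h) = 2750 × 91.6 km/(91.6 km + 4.64 km) = 2620 kg/m³.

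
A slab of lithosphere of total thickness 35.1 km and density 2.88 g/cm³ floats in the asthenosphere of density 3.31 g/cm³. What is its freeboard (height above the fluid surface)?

4.56 km

Floating equilibrium: submerged depth d = t ρ_obj/ρ_fluid = 35.1 km × 2.88/3.31 = 30.54 km.
Freeboard = t − d = 35.1 km − 30.54 km = 4.56 km.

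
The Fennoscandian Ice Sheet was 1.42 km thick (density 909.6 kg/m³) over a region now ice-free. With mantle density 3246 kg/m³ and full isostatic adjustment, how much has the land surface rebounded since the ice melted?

0.398 km

Removing the load lets mantle flow back in; uplift u satisfies ρ_ice t = ρ_m u.
u = t ρ_ice/ρ_m = 1.42 km × 909.6/3246 = 0.398 km.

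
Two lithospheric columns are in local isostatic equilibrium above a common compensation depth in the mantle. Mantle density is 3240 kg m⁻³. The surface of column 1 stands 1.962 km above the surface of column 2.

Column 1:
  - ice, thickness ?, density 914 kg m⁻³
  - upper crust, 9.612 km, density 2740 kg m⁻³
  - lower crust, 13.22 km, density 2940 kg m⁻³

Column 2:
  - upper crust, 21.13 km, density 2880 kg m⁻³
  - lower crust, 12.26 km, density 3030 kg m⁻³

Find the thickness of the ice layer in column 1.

Take the compensation level at the base of the deeper column (depth z_c below the surface of column 1) and equate Σ ρ_i t_i down to z_c; mantle fills any gap and the z_c terms cancel.
Column 1: x×914 + 9.612×2740 + 13.22×2940 + (z_c − 22.832 − x)×3240
Column 2: 1.962×0 + 21.13×2880 + 12.26×3030 + (z_c − 1.962 − 33.39)×3240
The z_c×3240 term appears on both sides and cancels. Collect the known terms of each column as K = Σ(ρt)_known − 3240 × (depth of known layers): K_1 = 65203.68 − 3240×22.832 = −8772; K_2 = 98002.2 − 3240×(1.962 + 33.39) = −16538.28.
Balance: K_1 − x×(3240 − 914) = K_2, so x = (K_1 − K_2)/(3240 − 914) = 7766.28/2326 = 3.34 km.

3.34 km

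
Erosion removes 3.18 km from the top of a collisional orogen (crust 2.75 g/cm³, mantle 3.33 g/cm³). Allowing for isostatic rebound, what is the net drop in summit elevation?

Rebound u = e ρ_c/ρ_m = 3.18 km × 2.75/3.33 = 2.626 km.
Net surface drop = e − u = 3.18 km − 2.626 km = e (ρ_m − ρ_c)/ρ_m = 0.554 km.

0.554 km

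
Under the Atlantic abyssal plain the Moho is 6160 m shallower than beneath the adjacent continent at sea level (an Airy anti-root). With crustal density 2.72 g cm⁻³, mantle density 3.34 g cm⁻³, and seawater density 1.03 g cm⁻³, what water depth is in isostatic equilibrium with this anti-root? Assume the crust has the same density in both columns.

Replacing a thickness d of crust by seawater at the top must be balanced by replacing crust with mantle at the base: d (ρ_c − ρ_w) = a (ρ_m − ρ_c).
d = a (ρ_m − ρ_c)/(ρ_c − ρ_w) = 6160 m × 0.62/1.69 = 2260 m.

2260 m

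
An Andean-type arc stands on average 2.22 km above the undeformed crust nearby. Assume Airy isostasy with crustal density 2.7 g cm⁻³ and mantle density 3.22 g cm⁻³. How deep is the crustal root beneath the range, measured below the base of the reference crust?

11.5 km

For local isostatic compensation: the weight of the topography is balanced by the buoyancy of the root, ρ_c h = (ρ_m − ρ_c) r.
r = h · ρ_c / (ρ_m − ρ_c) = 2.22 km × 2.7 / (3.22 − 2.7) = 11.5 km.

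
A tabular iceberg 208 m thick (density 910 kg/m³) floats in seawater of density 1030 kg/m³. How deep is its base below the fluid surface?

184 m

Draft d = t ρ_obj/ρ_fluid = 208 m × 910/1030 = 184 m.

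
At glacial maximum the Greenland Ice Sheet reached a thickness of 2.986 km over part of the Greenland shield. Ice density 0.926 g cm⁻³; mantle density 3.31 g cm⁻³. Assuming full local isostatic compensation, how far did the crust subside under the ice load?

In Airy isostatic equilibrium: the ice load ρ_ice t is balanced by mantle displaced below, ρ_m s.
s = t ρ_ice / ρ_m = 2.986 km × 0.926/3.31 = 0.835 km.

0.835 km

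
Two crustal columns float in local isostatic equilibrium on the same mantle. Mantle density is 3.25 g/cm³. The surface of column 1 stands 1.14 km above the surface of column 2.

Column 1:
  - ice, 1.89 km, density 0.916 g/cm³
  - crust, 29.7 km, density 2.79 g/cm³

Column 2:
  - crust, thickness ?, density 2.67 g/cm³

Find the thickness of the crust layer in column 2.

24.8 km

Take the compensation level at the base of the deeper column (depth z_c below the surface of column 1) and equate Σ ρ_i t_i down to z_c; mantle fills any gap and the z_c terms cancel.
Column 1: 1.89×0.916 + 29.7×2.79 + (z_c − 31.59)×3.25
Column 2: 1.14×0 + x×2.67 + (z_c − 1.14 − 0 − x)×3.25
The z_c×3.25 term appears on both sides and cancels. Collect the known terms of each column as K = Σ(ρt)_known − 3.25 × (depth of known layers): K_1 = 84.59424 − 3.25×31.59 = −18.07326; K_2 = 0 − 3.25×(1.14 + 0) = −3.705.
Balance: K_1 = K_2 − x×(3.25 − 2.67), so x = (K_2 − K_1)/(3.25 − 2.67) = 14.3683/0.58 = 24.8 km.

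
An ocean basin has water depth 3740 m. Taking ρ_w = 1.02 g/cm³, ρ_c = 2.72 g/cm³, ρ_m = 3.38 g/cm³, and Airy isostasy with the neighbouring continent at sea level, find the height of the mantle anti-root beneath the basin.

Equating mass per unit area of the two columns: replacing crust with seawater at the top is compensated by replacing crust with mantle at the base: d (ρ_c − ρ_w) = a (ρ_m − ρ_c).
a = d (ρ_c − ρ_w)/(ρ_m − ρ_c) = 3740 m × 1.7/0.66 = 9630 m.

9630 m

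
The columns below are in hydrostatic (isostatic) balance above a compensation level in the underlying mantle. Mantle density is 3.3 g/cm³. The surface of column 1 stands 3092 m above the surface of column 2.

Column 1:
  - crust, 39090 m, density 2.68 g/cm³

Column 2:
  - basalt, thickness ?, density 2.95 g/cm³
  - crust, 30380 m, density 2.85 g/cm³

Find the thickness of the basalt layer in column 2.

Take the compensation level at the base of the deeper column (depth z_c below the surface of column 1) and equate Σ ρ_i t_i down to z_c; mantle fills any gap and the z_c terms cancel.
Column 1: 39090×2.68 + (z_c − 39090)×3.3
Column 2: 3092×0 + x×2.95 + 30380×2.85 + (z_c − 3092 − 30380 − x)×3.3
The z_c×3.3 term appears on both sides and cancels. Collect the known terms of each column as K = Σ(ρt)_known − 3.3 × (depth of known layers): K_1 = 104761.2 − 3.3×39090 = −24235.8; K_2 = 86583 − 3.3×(3092 + 30380) = −23874.6.
Balance: K_1 = K_2 − x×(3.3 − 2.95), so x = (K_2 − K_1)/(3.3 − 2.95) = 361.2/0.35 = 1030 m.

1030 m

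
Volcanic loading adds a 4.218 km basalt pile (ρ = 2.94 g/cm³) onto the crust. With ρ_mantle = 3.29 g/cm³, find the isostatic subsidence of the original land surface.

Subaerial loading: s = t ρ_load / ρ_m.
s = 4.218 km × 2.94/3.29 = 3.77 km.

3.77 km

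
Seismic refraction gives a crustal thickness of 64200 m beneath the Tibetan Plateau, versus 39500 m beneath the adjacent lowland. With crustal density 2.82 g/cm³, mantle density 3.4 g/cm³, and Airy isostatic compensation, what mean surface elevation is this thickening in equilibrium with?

Excess crust Δ = 64200 m − 39500 m = 24700 m, split between elevation h and root r with h + r = Δ.
Airy balance ρ_c h = (ρ_m − ρ_c) r gives r = h ρ_c/(ρ_m − ρ_c), so h (1 + ρ_c/(ρ_m − ρ_c)) = Δ, i.e. h = Δ (ρ_m − ρ_c)/ρ_m.
h = 24700 m × 0.58/3.4 = 4210 m.

4210 m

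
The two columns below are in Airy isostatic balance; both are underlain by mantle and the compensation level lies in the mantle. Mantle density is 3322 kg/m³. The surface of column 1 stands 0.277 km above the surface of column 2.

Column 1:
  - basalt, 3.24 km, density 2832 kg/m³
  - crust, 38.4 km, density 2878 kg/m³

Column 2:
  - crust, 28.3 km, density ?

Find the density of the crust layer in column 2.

2700 kg/m³

Take the compensation level at the base of the deeper column (depth z_c below the surface of column 1) and equate Σ ρ_i t_i down to z_c; mantle fills any gap and the z_c terms cancel.
Column 1: 3.24×2832 + 38.4×2878 + (z_c − 41.64)×3322
Column 2: 0.277×0 + 28.3×ρ + (z_c − 0.277 − 28.3)×3322
The z_c×3322 term appears on both sides and cancels. Collect the known terms of each column as K = Σ(ρt)_known − 3322 × (depth of known layers): K_1 = 119690.88 − 3322×41.64 = −18637.2; K_2 = 0 − 3322×(0.277 + 28.3) = −94932.794.
Balance: K_1 = K_2 + 28.3×ρ, so ρ = (K_1 − K_2)/28.3 = 76295.6/28.3 = 2700 kg/m³.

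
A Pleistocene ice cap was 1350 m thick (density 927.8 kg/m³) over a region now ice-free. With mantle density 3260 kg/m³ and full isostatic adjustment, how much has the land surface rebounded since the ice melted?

Removing the load lets mantle flow back in; uplift u satisfies ρ_ice t = ρ_m u.
u = t ρ_ice/ρ_m = 1350 m × 927.8/3260 = 384 m.

384 m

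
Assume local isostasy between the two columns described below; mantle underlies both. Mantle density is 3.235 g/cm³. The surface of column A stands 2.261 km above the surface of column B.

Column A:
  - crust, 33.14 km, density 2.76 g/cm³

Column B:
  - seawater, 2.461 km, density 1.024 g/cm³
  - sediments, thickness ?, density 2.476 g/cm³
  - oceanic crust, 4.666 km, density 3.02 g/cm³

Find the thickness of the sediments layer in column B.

Take the compensation level at the base of the deeper column (depth z_c below the surface of column A) and equate Σ ρ_i t_i down to z_c; mantle fills any gap and the z_c terms cancel.
Column A: 33.14×2.76 + (z_c − 33.14)×3.235
Column B: 2.261×0 + 2.461×1.024 + x×2.476 + 4.666×3.02 + (z_c − 2.261 − 7.127 − x)×3.235
The z_c×3.235 term appears on both sides and cancels. Collect the known terms of each column as K = Σ(ρt)_known − 3.235 × (depth of known layers): K_A = 91.4664 − 3.235×33.14 = −15.7415; K_B = 16.611384 − 3.235×(2.261 + 7.127) = −13.758796.
Balance: K_A = K_B − x×(3.235 − 2.476), so x = (K_B − K_A)/(3.235 − 2.476) = 1.9827/0.759 = 2.61 km.

2.61 km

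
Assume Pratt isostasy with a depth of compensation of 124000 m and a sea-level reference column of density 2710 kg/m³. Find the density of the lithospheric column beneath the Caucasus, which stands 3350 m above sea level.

Pratt balance: ρ_ref D = ρ (D + h).
ρ = ρ_ref D/(D + h) = 2710 × 124000 m/(124000 m + 3350 m) = 2640 kg/m³.

2640 kg/m³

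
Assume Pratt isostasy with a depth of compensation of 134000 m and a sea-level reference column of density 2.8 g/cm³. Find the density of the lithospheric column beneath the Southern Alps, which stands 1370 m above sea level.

Pratt balance: ρ_ref D = ρ (D + h).
ρ = ρ_ref D/(D + h) = 2.8 × 134000 m/(134000 m + 1370 m) = 2.77 g/cm³.

2.77 g/cm³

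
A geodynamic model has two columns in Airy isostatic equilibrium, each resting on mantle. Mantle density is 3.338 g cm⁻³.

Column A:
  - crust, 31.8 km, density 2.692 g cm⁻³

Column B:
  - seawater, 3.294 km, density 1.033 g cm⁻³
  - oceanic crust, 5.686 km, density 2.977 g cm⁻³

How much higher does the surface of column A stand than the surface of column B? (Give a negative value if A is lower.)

For any compensation level in the mantle, the mantle terms cancel and isostasy reduces to e = (Σt_A − Σt_B) − (Σ(ρt)_A − Σ(ρt)_B) / ρ_m.
Σt_A = 31.8 km; Σt_B = 8.98 km; Σ(ρt)_A = 85.6056; Σ(ρt)_B = 20.329924 (in km·g cm⁻³).
e = (31.8 − 8.98) − (85.6056 − 20.329924) / 3.338 = 3.26 km.

3.26 km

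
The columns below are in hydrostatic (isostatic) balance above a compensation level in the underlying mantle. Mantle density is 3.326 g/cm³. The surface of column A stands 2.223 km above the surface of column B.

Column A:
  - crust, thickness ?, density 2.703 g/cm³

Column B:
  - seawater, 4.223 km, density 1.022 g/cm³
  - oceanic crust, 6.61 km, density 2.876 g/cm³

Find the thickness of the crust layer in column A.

Take the compensation level at the base of the deeper column (depth z_c below the surface of column A) and equate Σ ρ_i t_i down to z_c; mantle fills any gap and the z_c terms cancel.
Column A: x×2.703 + (z_c − 0 − x)×3.326
Column B: 2.223×0 + 4.223×1.022 + 6.61×2.876 + (z_c − 2.223 − 10.833)×3.326
The z_c×3.326 term appears on both sides and cancels. Collect the known terms of each column as K = Σ(ρt)_known − 3.326 × (depth of known layers): K_A = 0 − 3.326×0 = 0; K_B = 23.326266 − 3.326×(2.223 + 10.833) = −20.09799.
Balance: K_A − x×(3.326 − 2.703) = K_B, so x = (K_A − K_B)/(3.326 − 2.703) = 20.098/0.623 = 32.3 km.

32.3 km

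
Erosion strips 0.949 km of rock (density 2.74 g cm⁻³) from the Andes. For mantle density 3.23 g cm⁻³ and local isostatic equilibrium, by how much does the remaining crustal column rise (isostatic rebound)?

0.805 km

Unloading: uplift u = e ρ_c/ρ_m = 0.949 km × 2.74/3.23 = 0.805 km.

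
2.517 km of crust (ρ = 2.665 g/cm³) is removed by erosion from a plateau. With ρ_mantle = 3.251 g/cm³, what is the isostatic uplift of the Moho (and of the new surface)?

Unloading: uplift u = e ρ_c/ρ_m = 2.517 km × 2.665/3.251 = 2.06 km.

2.06 km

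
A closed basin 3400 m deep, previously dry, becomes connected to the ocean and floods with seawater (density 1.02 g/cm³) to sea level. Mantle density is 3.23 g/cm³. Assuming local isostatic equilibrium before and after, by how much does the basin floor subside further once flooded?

After flooding the water column is d + s deep. Its weight must equal the weight of mantle displaced by the extra subsidence s: (d + s) ρ_w = s ρ_m.
s = d ρ_w / (ρ_m − ρ_w) = 3400 m × 1.02/(3.23 − 1.02) = 1570 m.

1570 m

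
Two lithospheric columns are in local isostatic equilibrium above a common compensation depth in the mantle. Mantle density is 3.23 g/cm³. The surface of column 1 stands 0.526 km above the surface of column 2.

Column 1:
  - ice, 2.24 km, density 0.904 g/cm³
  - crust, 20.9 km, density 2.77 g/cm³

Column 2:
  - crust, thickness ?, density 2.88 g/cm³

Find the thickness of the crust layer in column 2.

37.5 km

Take the compensation level at the base of the deeper column (depth z_c below the surface of column 1) and equate Σ ρ_i t_i down to z_c; mantle fills any gap and the z_c terms cancel.
Column 1: 2.24×0.904 + 20.9×2.77 + (z_c − 23.14)×3.23
Column 2: 0.526×0 + x×2.88 + (z_c − 0.526 − 0 − x)×3.23
The z_c×3.23 term appears on both sides and cancels. Collect the known terms of each column as K = Σ(ρt)_known − 3.23 × (depth of known layers): K_1 = 59.91796 − 3.23×23.14 = −14.82424; K_2 = 0 − 3.23×(0.526 + 0) = −1.69898.
Balance: K_1 = K_2 − x×(3.23 − 2.88), so x = (K_2 − K_1)/(3.23 − 2.88) = 13.1253/0.35 = 37.5 km.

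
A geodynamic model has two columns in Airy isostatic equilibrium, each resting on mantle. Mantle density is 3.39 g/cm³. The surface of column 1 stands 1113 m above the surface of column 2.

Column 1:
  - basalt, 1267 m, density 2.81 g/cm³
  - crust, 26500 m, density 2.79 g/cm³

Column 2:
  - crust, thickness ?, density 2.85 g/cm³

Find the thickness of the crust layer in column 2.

23800 m

Take the compensation level at the base of the deeper column (depth z_c below the surface of column 1) and equate Σ ρ_i t_i down to z_c; mantle fills any gap and the z_c terms cancel.
Column 1: 1267×2.81 + 26500×2.79 + (z_c − 27767)×3.39
Column 2: 1113×0 + x×2.85 + (z_c − 1113 − 0 − x)×3.39
The z_c×3.39 term appears on both sides and cancels. Collect the known terms of each column as K = Σ(ρt)_known − 3.39 × (depth of known layers): K_1 = 77495.27 − 3.39×27767 = −16634.86; K_2 = 0 − 3.39×(1113 + 0) = −3773.07.
Balance: K_1 = K_2 − x×(3.39 − 2.85), so x = (K_2 − K_1)/(3.39 − 2.85) = 12861.8/0.54 = 23800 m.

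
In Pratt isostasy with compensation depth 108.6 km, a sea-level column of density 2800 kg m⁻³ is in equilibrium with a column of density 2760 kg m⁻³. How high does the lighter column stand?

1.57 km

ρ_ref D = ρ (D + h) → h = D (ρ_ref − ρ)/ρ.
h = 108.6 km × (2800 − 2760)/2760 = 1.57 km.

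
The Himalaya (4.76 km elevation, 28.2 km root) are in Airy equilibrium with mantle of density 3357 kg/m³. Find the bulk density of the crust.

2870 kg/m³

ρ_c h = (ρ_m − ρ_c) r → ρ_c (h + r) = ρ_m r → ρ_c = ρ_m r / (h + r).
ρ_c = 3357 × 28.2 km / (4.76 km + 28.2 km) = 2870 kg/m³.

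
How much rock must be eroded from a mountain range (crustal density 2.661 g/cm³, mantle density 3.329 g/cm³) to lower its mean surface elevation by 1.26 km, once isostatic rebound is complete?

Net drop Δ = e − u = e − e ρ_c/ρ_m = e (ρ_m − ρ_c)/ρ_m.
e = Δ ρ_m/(ρ_m − ρ_c) = 1.26 km × 3.329/0.668 = 6.28 km.

6.28 km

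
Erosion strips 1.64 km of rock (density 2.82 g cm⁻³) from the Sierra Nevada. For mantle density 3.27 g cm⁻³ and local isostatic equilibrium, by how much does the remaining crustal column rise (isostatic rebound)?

Unloading: uplift u = e ρ_c/ρ_m = 1.64 km × 2.82/3.27 = 1.41 km.

1.41 km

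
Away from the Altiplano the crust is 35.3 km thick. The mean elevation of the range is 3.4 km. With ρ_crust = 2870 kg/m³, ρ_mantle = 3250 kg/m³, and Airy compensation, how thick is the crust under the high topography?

64.4 km

Root depth r = h ρ_c / (ρ_m − ρ_c) = 3.4 km × 2870 / 380 = 25.68 km.
Total thickness = T + h + r = 35.3 km + 3.4 km + 25.68 km = 64.4 km.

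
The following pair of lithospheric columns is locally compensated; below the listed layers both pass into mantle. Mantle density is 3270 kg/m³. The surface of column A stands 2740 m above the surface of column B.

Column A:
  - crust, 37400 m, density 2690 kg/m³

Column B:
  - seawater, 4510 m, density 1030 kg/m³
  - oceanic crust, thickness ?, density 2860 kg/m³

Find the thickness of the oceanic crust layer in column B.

6410 m

Take the compensation level at the base of the deeper column (depth z_c below the surface of column A) and equate Σ ρ_i t_i down to z_c; mantle fills any gap and the z_c terms cancel.
Column A: 37400×2690 + (z_c − 37400)×3270
Column B: 2740×0 + 4510×1030 + x×2860 + (z_c − 2740 − 4510 − x)×3270
The z_c×3270 term appears on both sides and cancels. Collect the known terms of each column as K = Σ(ρt)_known − 3270 × (depth of known layers): K_A = 100606000 − 3270×37400 = −21692000; K_B = 4645300 − 3270×(2740 + 4510) = −19062200.
Balance: K_A = K_B − x×(3270 − 2860), so x = (K_B − K_A)/(3270 − 2860) = 2629800/410 = 6410 m.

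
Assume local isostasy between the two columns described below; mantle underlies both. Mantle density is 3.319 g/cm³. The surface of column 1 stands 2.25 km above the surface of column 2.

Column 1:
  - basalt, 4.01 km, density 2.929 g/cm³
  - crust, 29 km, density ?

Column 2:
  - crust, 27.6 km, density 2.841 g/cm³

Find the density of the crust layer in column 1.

2.66 g/cm³

Take the compensation level at the base of the deeper column (depth z_c below the surface of column 1) and equate Σ ρ_i t_i down to z_c; mantle fills any gap and the z_c terms cancel.
Column 1: 4.01×2.929 + 29×ρ + (z_c − 33.01)×3.319
Column 2: 2.25×0 + 27.6×2.841 + (z_c − 2.25 − 27.6)×3.319
The z_c×3.319 term appears on both sides and cancels. Collect the known terms of each column as K = Σ(ρt)_known − 3.319 × (depth of known layers): K_1 = 11.74529 − 3.319×33.01 = −97.8149; K_2 = 78.4116 − 3.319×(2.25 + 27.6) = −20.66055.
Balance: K_1 + 29×ρ = K_2, so ρ = (K_2 − K_1)/29 = 77.1543/29 = 2.66 g/cm³.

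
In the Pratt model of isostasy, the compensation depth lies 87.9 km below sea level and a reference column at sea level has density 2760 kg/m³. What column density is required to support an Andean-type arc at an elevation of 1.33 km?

2720 kg/m³

Pratt balance: ρ_ref D = ρ (D + h).
ρ = ρ_ref D/(D + h) = 2760 × 87.9 km/(87.9 km + 1.33 km) = 2720 kg/m³.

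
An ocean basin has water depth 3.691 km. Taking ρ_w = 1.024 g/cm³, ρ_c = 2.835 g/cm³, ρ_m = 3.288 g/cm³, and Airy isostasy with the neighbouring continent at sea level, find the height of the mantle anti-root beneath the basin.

Balancing pressure at the compensation depth: replacing crust with seawater at the top is compensated by replacing crust with mantle at the base: d (ρ_c − ρ_w) = a (ρ_m − ρ_c).
a = d (ρ_c − ρ_w)/(ρ_m − ρ_c) = 3.691 km × 1.811/0.453 = 14.8 km.

14.8 km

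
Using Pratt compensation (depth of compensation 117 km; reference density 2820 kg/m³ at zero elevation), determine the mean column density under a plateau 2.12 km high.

2770 kg/m³

Pratt balance: ρ_ref D = ρ (D + h).
ρ = ρ_ref D/(D + h) = 2820 × 117 km/(117 km + 2.12 km) = 2770 kg/m³.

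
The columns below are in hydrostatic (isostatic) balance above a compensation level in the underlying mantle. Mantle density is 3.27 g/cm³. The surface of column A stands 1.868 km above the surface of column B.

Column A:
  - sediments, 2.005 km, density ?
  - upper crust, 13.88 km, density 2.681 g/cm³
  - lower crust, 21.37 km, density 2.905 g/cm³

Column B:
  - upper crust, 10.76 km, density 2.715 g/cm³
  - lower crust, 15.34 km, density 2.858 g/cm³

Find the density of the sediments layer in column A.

2.06 g/cm³

Take the compensation level at the base of the deeper column (depth z_c below the surface of column A) and equate Σ ρ_i t_i down to z_c; mantle fills any gap and the z_c terms cancel.
Column A: 2.005×ρ + 13.88×2.681 + 21.37×2.905 + (z_c − 37.255)×3.27
Column B: 1.868×0 + 10.76×2.715 + 15.34×2.858 + (z_c − 1.868 − 26.1)×3.27
The z_c×3.27 term appears on both sides and cancels. Collect the known terms of each column as K = Σ(ρt)_known − 3.27 × (depth of known layers): K_A = 99.29213 − 3.27×37.255 = −22.53172; K_B = 73.05512 − 3.27×(1.868 + 26.1) = −18.40024.
Balance: K_A + 2.005×ρ = K_B, so ρ = (K_B − K_A)/2.005 = 4.13148/2.005 = 2.06 g/cm³.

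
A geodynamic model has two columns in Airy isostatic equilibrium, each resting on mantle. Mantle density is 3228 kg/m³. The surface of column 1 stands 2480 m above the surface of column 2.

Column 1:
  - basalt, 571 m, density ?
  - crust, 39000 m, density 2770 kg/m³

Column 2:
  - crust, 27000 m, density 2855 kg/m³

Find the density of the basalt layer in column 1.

2850 kg/m³

Take the compensation level at the base of the deeper column (depth z_c below the surface of column 1) and equate Σ ρ_i t_i down to z_c; mantle fills any gap and the z_c terms cancel.
Column 1: 571×ρ + 39000×2770 + (z_c − 39571)×3228
Column 2: 2480×0 + 27000×2855 + (z_c − 2480 − 27000)×3228
The z_c×3228 term appears on both sides and cancels. Collect the known terms of each column as K = Σ(ρt)_known − 3228 × (depth of known layers): K_1 = 108030000 − 3228×39571 = −19705188; K_2 = 77085000 − 3228×(2480 + 27000) = −18076440.
Balance: K_1 + 571×ρ = K_2, so ρ = (K_2 − K_1)/571 = 1628750/571 = 2850 kg/m³.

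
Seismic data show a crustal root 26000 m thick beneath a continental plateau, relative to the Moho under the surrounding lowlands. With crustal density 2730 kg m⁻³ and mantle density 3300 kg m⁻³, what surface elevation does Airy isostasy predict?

5430 m

Equating mass per unit area of the two columns: ρ_c h = (ρ_m − ρ_c) r.
h = r (ρ_m − ρ_c) / ρ_c = 26000 m × (3300 − 2730) / 2730 = 5430 m.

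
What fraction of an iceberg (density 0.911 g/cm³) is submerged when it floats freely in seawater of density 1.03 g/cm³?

Submerged fraction = ρ_obj/ρ_fluid = 0.911/1.03 = 0.884.

0.884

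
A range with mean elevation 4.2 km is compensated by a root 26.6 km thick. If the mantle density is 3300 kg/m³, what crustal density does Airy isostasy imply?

ρ_c h = (ρ_m − ρ_c) r → ρ_c (h + r) = ρ_m r → ρ_c = ρ_m r / (h + r).
ρ_c = 3300 × 26.6 km / (4.2 km + 26.6 km) = 2850 kg/m³.

2850 kg/m³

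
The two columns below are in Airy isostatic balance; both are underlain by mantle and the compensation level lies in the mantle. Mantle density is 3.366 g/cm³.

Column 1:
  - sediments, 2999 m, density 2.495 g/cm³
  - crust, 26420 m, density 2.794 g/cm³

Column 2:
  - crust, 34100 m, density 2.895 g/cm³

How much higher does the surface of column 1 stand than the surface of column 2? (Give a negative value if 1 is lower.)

494 m

For any compensation level in the mantle, the mantle terms cancel and isostasy reduces to e = (Σt_1 − Σt_2) − (Σ(ρt)_1 − Σ(ρt)_2) / ρ_m.
Σt_1 = 29419 m; Σt_2 = 34100 m; Σ(ρt)_1 = 81299.985; Σ(ρt)_2 = 98719.5 (in m·g/cm³).
e = (29419 − 34100) − (81299.985 − 98719.5) / 3.366 = 494 m.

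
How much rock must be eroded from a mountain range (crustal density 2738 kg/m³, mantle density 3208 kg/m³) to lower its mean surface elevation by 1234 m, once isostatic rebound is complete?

Net drop Δ = e − u = e − e ρ_c/ρ_m = e (ρ_m − ρ_c)/ρ_m.
e = Δ ρ_m/(ρ_m − ρ_c) = 1234 m × 3208/470 = 8420 m.

8420 m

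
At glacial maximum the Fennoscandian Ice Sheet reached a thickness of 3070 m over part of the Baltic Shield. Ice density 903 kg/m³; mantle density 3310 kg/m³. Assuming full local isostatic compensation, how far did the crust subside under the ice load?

838 m

For local isostatic compensation: the ice load ρ_ice t is balanced by mantle displaced below, ρ_m s.
s = t ρ_ice / ρ_m = 3070 m × 903/3310 = 838 m.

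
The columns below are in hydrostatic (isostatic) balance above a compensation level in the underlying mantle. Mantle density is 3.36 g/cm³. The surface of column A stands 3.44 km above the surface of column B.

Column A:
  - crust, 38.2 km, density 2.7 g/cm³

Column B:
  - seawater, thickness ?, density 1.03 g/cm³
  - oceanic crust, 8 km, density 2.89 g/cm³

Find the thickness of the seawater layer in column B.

Take the compensation level at the base of the deeper column (depth z_c below the surface of column A) and equate Σ ρ_i t_i down to z_c; mantle fills any gap and the z_c terms cancel.
Column A: 38.2×2.7 + (z_c − 38.2)×3.36
Column B: 3.44×0 + x×1.03 + 8×2.89 + (z_c − 3.44 − 8 − x)×3.36
The z_c×3.36 term appears on both sides and cancels. Collect the known terms of each column as K = Σ(ρt)_known − 3.36 × (depth of known layers): K_A = 103.14 − 3.36×38.2 = −25.212; K_B = 23.12 − 3.36×(3.44 + 8) = −15.3184.
Balance: K_A = K_B − x×(3.36 − 1.03), so x = (K_B − K_A)/(3.36 − 1.03) = 9.8936/2.33 = 4.25 km.

4.25 km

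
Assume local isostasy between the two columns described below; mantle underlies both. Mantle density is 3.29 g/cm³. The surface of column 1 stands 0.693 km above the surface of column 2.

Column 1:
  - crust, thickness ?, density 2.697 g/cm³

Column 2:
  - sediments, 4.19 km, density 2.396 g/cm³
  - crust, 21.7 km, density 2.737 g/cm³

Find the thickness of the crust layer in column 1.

Take the compensation level at the base of the deeper column (depth z_c below the surface of column 1) and equate Σ ρ_i t_i down to z_c; mantle fills any gap and the z_c terms cancel.
Column 1: x×2.697 + (z_c − 0 − x)×3.29
Column 2: 0.693×0 + 4.19×2.396 + 21.7×2.737 + (z_c − 0.693 − 25.89)×3.29
The z_c×3.29 term appears on both sides and cancels. Collect the known terms of each column as K = Σ(ρt)_known − 3.29 × (depth of known layers): K_1 = 0 − 3.29×0 = 0; K_2 = 69.43214 − 3.29×(0.693 + 25.89) = −18.02593.
Balance: K_1 − x×(3.29 − 2.697) = K_2, so x = (K_1 − K_2)/(3.29 − 2.697) = 18.0259/0.593 = 30.4 km.

30.4 km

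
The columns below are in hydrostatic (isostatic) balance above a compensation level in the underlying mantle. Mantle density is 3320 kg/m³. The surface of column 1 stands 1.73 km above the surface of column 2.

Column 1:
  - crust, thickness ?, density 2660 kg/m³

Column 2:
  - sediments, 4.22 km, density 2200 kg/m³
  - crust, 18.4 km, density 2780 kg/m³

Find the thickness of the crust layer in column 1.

Take the compensation level at the base of the deeper column (depth z_c below the surface of column 1) and equate Σ ρ_i t_i down to z_c; mantle fills any gap and the z_c terms cancel.
Column 1: x×2660 + (z_c − 0 − x)×3320
Column 2: 1.73×0 + 4.22×2200 + 18.4×2780 + (z_c − 1.73 − 22.62)×3320
The z_c×3320 term appears on both sides and cancels. Collect the known terms of each column as K = Σ(ρt)_known − 3320 × (depth of known layers): K_1 = 0 − 3320×0 = 0; K_2 = 60436 − 3320×(1.73 + 22.62) = −20406.
Balance: K_1 − x×(3320 − 2660) = K_2, so x = (K_1 − K_2)/(3320 − 2660) = 20406/660 = 30.9 km.

30.9 km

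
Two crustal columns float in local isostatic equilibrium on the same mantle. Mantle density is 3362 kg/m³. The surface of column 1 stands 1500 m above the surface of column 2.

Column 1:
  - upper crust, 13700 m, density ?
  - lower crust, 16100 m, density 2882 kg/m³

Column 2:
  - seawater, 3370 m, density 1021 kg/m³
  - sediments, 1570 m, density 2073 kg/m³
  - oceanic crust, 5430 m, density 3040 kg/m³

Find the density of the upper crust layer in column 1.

2710 kg/m³

Take the compensation level at the base of the deeper column (depth z_c below the surface of column 1) and equate Σ ρ_i t_i down to z_c; mantle fills any gap and the z_c terms cancel.
Column 1: 13700×ρ + 16100×2882 + (z_c − 29800)×3362
Column 2: 1500×0 + 3370×1021 + 1570×2073 + 5430×3040 + (z_c − 1500 − 10370)×3362
The z_c×3362 term appears on both sides and cancels. Collect the known terms of each column as K = Σ(ρt)_known − 3362 × (depth of known layers): K_1 = 46400200 − 3362×29800 = −53787400; K_2 = 23202580 − 3362×(1500 + 10370) = −16704360.
Balance: K_1 + 13700×ρ = K_2, so ρ = (K_2 − K_1)/13700 = 37083000/13700 = 2710 kg/m³.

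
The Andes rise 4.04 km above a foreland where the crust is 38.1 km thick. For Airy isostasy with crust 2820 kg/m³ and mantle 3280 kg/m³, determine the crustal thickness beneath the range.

66.9 km

Root depth r = h ρ_c / (ρ_m − ρ_c) = 4.04 km × 2820 / 460 = 24.77 km.
Total thickness = T + h + r = 38.1 km + 4.04 km + 24.77 km = 66.9 km.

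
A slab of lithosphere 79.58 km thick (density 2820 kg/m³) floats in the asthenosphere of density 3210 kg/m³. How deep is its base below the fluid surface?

Draft d = t ρ_obj/ρ_fluid = 79.58 km × 2820/3210 = 69.9 km.

69.9 km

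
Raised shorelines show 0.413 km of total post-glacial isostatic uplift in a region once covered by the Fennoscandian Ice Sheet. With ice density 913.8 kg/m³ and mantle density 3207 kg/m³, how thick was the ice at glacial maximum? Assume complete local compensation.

1.45 km

u = t ρ_ice/ρ_m → t = u ρ_m/ρ_ice = 0.413 km × 3207/913.8 = 1.45 km.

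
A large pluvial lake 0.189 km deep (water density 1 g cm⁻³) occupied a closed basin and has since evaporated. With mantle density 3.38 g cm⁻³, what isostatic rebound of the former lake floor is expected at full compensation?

0.0559 km

u = d ρ_w/ρ_m = 0.189 km × 1/3.38 = 0.0559 km.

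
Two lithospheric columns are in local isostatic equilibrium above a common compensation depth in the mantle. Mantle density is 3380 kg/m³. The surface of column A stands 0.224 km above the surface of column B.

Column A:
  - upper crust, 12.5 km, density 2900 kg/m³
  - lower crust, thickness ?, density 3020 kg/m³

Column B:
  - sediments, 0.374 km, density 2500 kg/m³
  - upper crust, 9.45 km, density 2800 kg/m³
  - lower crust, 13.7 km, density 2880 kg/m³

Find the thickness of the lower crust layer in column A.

20.6 km

Take the compensation level at the base of the deeper column (depth z_c below the surface of column A) and equate Σ ρ_i t_i down to z_c; mantle fills any gap and the z_c terms cancel.
Column A: 12.5×2900 + x×3020 + (z_c − 12.5 − x)×3380
Column B: 0.224×0 + 0.374×2500 + 9.45×2800 + 13.7×2880 + (z_c − 0.224 − 23.524)×3380
The z_c×3380 term appears on both sides and cancels. Collect the known terms of each column as K = Σ(ρt)_known − 3380 × (depth of known layers): K_A = 36250 − 3380×12.5 = −6000; K_B = 66851 − 3380×(0.224 + 23.524) = −13417.24.
Balance: K_A − x×(3380 − 3020) = K_B, so x = (K_A − K_B)/(3380 − 3020) = 7417.24/360 = 20.6 km.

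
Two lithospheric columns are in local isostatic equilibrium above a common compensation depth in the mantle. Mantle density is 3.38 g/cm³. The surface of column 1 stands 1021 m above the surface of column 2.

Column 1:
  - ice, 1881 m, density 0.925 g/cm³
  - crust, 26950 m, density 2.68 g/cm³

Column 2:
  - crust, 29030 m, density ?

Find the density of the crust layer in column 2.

Take the compensation level at the base of the deeper column (depth z_c below the surface of column 1) and equate Σ ρ_i t_i down to z_c; mantle fills any gap and the z_c terms cancel.
Column 1: 1881×0.925 + 26950×2.68 + (z_c − 28831)×3.38
Column 2: 1021×0 + 29030×ρ + (z_c − 1021 − 29030)×3.38
The z_c×3.38 term appears on both sides and cancels. Collect the known terms of each column as K = Σ(ρt)_known − 3.38 × (depth of known layers): K_1 = 73965.925 − 3.38×28831 = −23482.855; K_2 = 0 − 3.38×(1021 + 29030) = −101572.38.
Balance: K_1 = K_2 + 29030×ρ, so ρ = (K_1 − K_2)/29030 = 78089.5/29030 = 2.69 g/cm³.

2.69 g/cm³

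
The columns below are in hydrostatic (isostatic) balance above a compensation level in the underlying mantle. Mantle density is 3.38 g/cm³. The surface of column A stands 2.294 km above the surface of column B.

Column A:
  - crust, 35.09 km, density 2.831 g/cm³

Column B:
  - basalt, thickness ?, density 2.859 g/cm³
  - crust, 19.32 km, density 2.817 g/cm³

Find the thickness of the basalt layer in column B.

Take the compensation level at the base of the deeper column (depth z_c below the surface of column A) and equate Σ ρ_i t_i down to z_c; mantle fills any gap and the z_c terms cancel.
Column A: 35.09×2.831 + (z_c − 35.09)×3.38
Column B: 2.294×0 + x×2.859 + 19.32×2.817 + (z_c − 2.294 − 19.32 − x)×3.38
The z_c×3.38 term appears on both sides and cancels. Collect the known terms of each column as K = Σ(ρt)_known − 3.38 × (depth of known layers): K_A = 99.33979 − 3.38×35.09 = −19.26441; K_B = 54.42444 − 3.38×(2.294 + 19.32) = −18.63088.
Balance: K_A = K_B − x×(3.38 − 2.859), so x = (K_B − K_A)/(3.38 − 2.859) = 0.63353/0.521 = 1.22 km.

1.22 km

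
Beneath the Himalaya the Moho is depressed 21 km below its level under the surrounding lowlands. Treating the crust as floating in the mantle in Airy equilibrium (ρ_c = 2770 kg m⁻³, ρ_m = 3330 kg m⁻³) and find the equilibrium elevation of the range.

4.25 km

In Airy isostatic equilibrium: ρ_c h = (ρ_m − ρ_c) r.
h = r (ρ_m − ρ_c) / ρ_c = 21 km × (3330 − 2770) / 2770 = 4.25 km.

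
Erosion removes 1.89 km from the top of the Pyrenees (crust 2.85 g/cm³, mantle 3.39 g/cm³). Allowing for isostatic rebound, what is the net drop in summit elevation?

0.301 km

Rebound u = e ρ_c/ρ_m = 1.89 km × 2.85/3.39 = 1.589 km.
Net surface drop = e − u = 1.89 km − 1.589 km = e (ρ_m − ρ_c)/ρ_m = 0.301 km.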